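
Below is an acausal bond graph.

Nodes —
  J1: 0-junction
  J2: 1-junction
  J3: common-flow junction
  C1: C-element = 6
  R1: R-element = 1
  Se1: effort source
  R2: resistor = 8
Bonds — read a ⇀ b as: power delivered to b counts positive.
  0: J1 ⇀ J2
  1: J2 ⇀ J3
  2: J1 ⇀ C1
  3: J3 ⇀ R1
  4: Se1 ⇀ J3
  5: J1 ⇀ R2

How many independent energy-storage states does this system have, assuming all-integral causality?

β4 stroke→J3  (Se1 fixes effort; stroke away)
β2 stroke→J1  (C1: C, integral causality)
β0 stroke→J2  (J1 effort already set via bond 2)
β5 stroke→R2  (0-jn J1 has e-setter on 2)
β1 stroke→J3  (J2 needs exactly one f-in)
β3 stroke→R1  (only one flow-in slot at J3)

1  (C1 all integral)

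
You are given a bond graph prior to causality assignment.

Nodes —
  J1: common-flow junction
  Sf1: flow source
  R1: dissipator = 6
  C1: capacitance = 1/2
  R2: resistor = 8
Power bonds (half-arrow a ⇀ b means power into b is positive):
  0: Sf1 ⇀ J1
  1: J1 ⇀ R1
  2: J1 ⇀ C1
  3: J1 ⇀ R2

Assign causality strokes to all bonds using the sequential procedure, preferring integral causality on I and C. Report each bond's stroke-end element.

b0 →Sf1
b1 →J1
b2 →J1
b3 →J1

β0 stroke→Sf1  (Sf1: flow source, stroke at near end)
β1 stroke→J1  (1-jn J1 has f-setter on 0)
β2 stroke→J1  (J1 flow already set via bond 0)
β3 stroke→J1  (common-f at J1 fixed by 0)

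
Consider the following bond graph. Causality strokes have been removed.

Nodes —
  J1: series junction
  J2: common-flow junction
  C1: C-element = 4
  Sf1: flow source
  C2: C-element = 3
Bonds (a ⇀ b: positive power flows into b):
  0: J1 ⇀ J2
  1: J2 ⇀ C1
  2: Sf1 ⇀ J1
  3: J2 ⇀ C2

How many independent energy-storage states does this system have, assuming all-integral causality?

2  (C1, C2 all integral)

b2 stroke→Sf1  (source Sf1 imposes f)
b0 stroke→J1  (J1: bond 2 brought flow, rest push out)
b1 stroke→J2  (common-f at J2 fixed by 0)
b3 stroke→J2  (common-f at J2 fixed by 0)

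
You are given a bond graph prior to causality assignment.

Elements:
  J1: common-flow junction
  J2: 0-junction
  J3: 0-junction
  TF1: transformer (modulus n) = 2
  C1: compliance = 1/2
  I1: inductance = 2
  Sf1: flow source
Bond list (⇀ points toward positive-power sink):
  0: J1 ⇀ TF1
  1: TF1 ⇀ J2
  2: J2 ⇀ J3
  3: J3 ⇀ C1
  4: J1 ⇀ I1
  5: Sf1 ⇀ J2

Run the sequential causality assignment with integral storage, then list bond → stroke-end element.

#5 stroke→Sf1  (source Sf1 imposes f)
#3 stroke→J3  (C1 outputs effort q/C1)
#2 stroke→J2  (J3: bond 3 brought effort, rest push out)
#1 stroke→TF1  (J2 effort already set via bond 2)
#0 stroke→J1  (TF TF1: opposite of bond 1)
#4 stroke→I1  (closing 1-jn rule on J1)

b0 →J1
b1 →TF1
b2 →J2
b3 →J3
b4 →I1
b5 →Sf1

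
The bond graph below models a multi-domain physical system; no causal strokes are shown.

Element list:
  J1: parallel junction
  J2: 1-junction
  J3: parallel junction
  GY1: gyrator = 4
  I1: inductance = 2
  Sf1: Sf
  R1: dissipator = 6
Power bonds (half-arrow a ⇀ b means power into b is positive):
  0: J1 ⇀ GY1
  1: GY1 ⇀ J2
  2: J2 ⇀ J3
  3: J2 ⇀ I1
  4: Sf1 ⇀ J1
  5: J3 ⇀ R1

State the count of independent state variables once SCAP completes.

β4 stroke→Sf1  (Sf1 (Sf) sets flow on bond)
β0 stroke→J1  (closing 0-jn rule on J1)
β1 stroke→J2  (GY1: gyrator matches bond 0)
β3 stroke→I1  (I1 integral (f out))
β2 stroke→J2  (1-jn J2 has f-setter on 3)
β5 stroke→J3  (J3: last free bond brings effort in)

1  (I1 all integral)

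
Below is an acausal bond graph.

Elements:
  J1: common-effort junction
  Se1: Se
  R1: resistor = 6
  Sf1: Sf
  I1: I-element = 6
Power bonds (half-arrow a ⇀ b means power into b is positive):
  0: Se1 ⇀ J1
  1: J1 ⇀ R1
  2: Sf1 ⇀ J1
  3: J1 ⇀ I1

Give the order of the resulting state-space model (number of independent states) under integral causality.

bond 0 |J1  (source Se1 imposes e)
bond 2 |Sf1  (Sf1: flow source, stroke at near end)
bond 1 |R1  (J1 effort already set via bond 0)
bond 3 |I1  (common-e at J1 fixed by 0)

1  (I1 all integral)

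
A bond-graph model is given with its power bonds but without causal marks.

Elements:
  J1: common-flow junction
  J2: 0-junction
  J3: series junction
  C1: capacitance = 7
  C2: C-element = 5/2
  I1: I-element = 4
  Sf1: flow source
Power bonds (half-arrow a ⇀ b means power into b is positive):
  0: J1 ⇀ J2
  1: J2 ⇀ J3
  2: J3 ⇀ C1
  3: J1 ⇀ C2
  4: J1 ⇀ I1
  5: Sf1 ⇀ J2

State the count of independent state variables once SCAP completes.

bond 5 →Sf1  (Sf1 (Sf) sets flow on bond)
bond 2 →J3  (C1 outputs effort q/C1)
bond 1 →J2  (J3: last free bond brings flow in)
bond 0 →J1  (common-e at J2 fixed by 1)
bond 3 →J1  (C2 outputs effort q/C2)
bond 4 →I1  (closing 1-jn rule on J1)

3  (C1, C2, I1 all integral)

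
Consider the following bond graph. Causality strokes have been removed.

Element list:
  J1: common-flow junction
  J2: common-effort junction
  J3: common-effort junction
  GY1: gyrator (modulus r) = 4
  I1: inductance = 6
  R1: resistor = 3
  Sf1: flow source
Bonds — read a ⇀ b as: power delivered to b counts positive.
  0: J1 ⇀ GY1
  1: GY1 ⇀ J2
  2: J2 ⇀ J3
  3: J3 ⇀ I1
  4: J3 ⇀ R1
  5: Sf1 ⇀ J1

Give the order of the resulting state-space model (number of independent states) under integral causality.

b5 stroke at Sf1  (source Sf1 imposes f)
b0 stroke at J1  (common-f at J1 fixed by 5)
b1 stroke at J2  (GY GY1: same side as bond 0)
b2 stroke at J3  (J2: bond 1 brought effort, rest push out)
b3 stroke at I1  (J3 effort already set via bond 2)
b4 stroke at R1  (J3 effort already set via bond 2)

1  (I1 all integral)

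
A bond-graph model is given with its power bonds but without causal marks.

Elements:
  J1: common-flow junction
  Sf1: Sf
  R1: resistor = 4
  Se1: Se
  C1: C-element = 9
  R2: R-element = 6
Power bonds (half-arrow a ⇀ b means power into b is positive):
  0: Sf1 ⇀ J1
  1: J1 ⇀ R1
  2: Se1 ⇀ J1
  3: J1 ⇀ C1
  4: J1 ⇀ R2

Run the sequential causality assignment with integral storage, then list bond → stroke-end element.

b0 →Sf1  (Sf1 fixes flow; stroke at Sf1)
b2 →J1  (Se1: effort source, stroke at far end)
b1 →J1  (J1: bond 0 brought flow, rest push out)
b3 →J1  (J1 flow already set via bond 0)
b4 →J1  (1-jn J1 has f-setter on 0)

bond 0 |Sf1
bond 1 |J1
bond 2 |J1
bond 3 |J1
bond 4 |J1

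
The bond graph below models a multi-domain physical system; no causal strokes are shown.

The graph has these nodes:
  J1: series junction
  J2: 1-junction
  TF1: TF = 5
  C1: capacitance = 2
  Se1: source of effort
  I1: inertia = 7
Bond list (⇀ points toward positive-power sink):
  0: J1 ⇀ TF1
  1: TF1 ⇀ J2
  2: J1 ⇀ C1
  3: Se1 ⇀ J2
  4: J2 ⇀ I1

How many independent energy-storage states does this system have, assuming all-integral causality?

2  (C1, I1 all integral)

#3 stroke→J2  (Se1 (Se) sets effort on bond)
#2 stroke→J1  (C1: C, integral causality)
#0 stroke→TF1  (J1: last free bond brings flow in)
#1 stroke→J2  (TF1 one-in-one-out from 0)
#4 stroke→I1  (closing 1-jn rule on J2)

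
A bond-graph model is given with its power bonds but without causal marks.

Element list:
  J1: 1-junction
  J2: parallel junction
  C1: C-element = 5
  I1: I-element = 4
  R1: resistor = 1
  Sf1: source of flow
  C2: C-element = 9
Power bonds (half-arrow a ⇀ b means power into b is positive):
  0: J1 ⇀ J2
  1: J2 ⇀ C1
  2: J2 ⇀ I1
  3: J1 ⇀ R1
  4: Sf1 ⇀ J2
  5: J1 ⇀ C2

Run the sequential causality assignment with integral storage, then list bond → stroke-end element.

b0 →J1
b1 →J2
b2 →I1
b3 →R1
b4 →Sf1
b5 →J1

bond 4 stroke→Sf1  (Sf1 (Sf) sets flow on bond)
bond 1 stroke→J2  (C1 outputs effort q/C1)
bond 0 stroke→J1  (common-e at J2 fixed by 1)
bond 2 stroke→I1  (0-jn J2 has e-setter on 1)
bond 5 stroke→J1  (C2: C, integral causality)
bond 3 stroke→R1  (J1: last free bond brings flow in)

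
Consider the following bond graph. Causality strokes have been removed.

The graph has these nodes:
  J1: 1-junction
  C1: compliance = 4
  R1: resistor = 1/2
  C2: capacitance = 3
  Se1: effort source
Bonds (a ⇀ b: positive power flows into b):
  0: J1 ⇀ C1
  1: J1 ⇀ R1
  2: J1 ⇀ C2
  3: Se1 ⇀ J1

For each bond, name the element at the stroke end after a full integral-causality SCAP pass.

β3 stroke→J1  (Se1 (Se) sets effort on bond)
β0 stroke→J1  (prefer integral on C1)
β2 stroke→J1  (prefer integral on C2)
β1 stroke→R1  (J1 needs exactly one f-in)

b0 |J1
b1 |R1
b2 |J1
b3 |J1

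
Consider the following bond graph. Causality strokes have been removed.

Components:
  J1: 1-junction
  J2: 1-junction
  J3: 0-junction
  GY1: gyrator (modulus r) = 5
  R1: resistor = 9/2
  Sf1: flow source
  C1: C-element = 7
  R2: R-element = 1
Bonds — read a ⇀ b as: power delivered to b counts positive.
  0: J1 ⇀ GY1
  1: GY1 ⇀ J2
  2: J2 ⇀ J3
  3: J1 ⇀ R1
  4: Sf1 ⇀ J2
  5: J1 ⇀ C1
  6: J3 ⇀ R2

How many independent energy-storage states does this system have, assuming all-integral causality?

bond 4 →Sf1  (Sf1 (Sf) sets flow on bond)
bond 1 →J2  (1-jn J2 has f-setter on 4)
bond 2 →J2  (J2 flow already set via bond 4)
bond 6 →J3  (closing 0-jn rule on J3)
bond 0 →J1  (GY1: gyrator matches bond 1)
bond 5 →J1  (C1 outputs effort q/C1)
bond 3 →R1  (J1: last free bond brings flow in)

1  (C1 all integral)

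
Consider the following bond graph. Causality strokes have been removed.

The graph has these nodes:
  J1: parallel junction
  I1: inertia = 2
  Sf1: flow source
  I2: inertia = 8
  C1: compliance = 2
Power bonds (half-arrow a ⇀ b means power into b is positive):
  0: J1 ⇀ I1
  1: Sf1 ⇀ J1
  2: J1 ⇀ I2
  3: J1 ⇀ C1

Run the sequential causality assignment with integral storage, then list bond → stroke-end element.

#1 |Sf1  (Sf1: flow source, stroke at near end)
#0 |I1  (I1: I, integral causality)
#2 |I2  (I2: I, integral causality)
#3 |J1  (only one effort-in slot at J1)

bond 0 →I1
bond 1 →Sf1
bond 2 →I2
bond 3 →J1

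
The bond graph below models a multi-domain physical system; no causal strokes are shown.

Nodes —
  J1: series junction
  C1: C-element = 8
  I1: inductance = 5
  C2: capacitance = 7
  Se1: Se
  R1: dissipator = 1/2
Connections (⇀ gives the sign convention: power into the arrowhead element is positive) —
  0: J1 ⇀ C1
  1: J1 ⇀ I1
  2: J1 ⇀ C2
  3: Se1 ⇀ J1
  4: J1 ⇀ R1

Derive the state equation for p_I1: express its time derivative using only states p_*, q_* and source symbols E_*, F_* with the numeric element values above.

dp_I1/dt = E_Se1 - p_I1/10 - q_C1/8 - q_C2/7

b3 |J1  (source Se1 imposes e)
b0 |J1  (C1 integral (e out))
b1 |I1  (I1 integral (f out))
b2 |J1  (1-jn J1 has f-setter on 1)
b4 |J1  (1-jn J1 has f-setter on 1)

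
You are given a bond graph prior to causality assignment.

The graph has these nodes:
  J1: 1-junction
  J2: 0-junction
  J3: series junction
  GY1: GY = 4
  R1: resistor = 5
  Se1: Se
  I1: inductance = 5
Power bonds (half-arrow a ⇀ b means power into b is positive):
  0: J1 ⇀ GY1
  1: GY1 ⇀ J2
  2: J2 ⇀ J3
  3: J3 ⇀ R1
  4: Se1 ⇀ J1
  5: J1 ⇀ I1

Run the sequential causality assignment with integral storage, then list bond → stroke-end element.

#0 stroke→J1
#1 stroke→J2
#2 stroke→J3
#3 stroke→R1
#4 stroke→J1
#5 stroke→I1

β4 stroke→J1  (Se1 (Se) sets effort on bond)
β5 stroke→I1  (I1 integral (f out))
β0 stroke→J1  (1-jn J1 has f-setter on 5)
β1 stroke→J2  (through GY1, causality inverts; strokes same side of GY1)
β2 stroke→J3  (J2: bond 1 brought effort, rest push out)
β3 stroke→R1  (J3 needs exactly one f-in)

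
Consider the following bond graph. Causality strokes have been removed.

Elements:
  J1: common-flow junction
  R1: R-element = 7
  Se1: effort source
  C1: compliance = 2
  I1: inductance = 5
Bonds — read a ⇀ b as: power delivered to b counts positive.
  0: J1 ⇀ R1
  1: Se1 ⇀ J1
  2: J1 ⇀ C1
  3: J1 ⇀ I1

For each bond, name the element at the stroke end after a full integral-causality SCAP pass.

b0 stroke→J1
b1 stroke→J1
b2 stroke→J1
b3 stroke→I1

b1 |J1  (Se1 fixes effort; stroke away)
b2 |J1  (prefer integral on C1)
b3 |I1  (I1 integral (f out))
b0 |J1  (J1: bond 3 brought flow, rest push out)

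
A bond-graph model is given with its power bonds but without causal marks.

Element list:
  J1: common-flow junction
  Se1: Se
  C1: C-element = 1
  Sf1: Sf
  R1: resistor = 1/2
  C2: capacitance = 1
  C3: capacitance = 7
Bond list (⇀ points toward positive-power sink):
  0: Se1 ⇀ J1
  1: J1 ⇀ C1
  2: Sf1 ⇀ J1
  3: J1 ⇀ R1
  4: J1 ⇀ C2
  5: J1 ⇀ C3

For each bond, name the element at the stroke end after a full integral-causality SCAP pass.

bond 0 stroke at J1
bond 1 stroke at J1
bond 2 stroke at Sf1
bond 3 stroke at J1
bond 4 stroke at J1
bond 5 stroke at J1

bond 0 |J1  (Se1 (Se) sets effort on bond)
bond 2 |Sf1  (Sf1 fixes flow; stroke at Sf1)
bond 1 |J1  (J1: bond 2 brought flow, rest push out)
bond 3 |J1  (1-jn J1 has f-setter on 2)
bond 4 |J1  (common-f at J1 fixed by 2)
bond 5 |J1  (J1 flow already set via bond 2)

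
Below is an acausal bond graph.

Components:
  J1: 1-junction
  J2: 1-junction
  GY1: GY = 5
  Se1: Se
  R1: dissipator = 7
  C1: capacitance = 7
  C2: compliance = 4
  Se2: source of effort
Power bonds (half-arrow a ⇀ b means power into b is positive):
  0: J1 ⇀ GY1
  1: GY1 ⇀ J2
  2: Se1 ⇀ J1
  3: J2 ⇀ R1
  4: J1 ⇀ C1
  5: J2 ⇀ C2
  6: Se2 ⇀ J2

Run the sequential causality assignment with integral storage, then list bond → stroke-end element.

bond 2 |J1  (Se1 fixes effort; stroke away)
bond 6 |J2  (Se2 fixes effort; stroke away)
bond 4 |J1  (C1 integral (e out))
bond 0 |GY1  (only one flow-in slot at J1)
bond 1 |GY1  (GY1 both-in/both-out from 0)
bond 3 |J2  (J2 flow already set via bond 1)
bond 5 |J2  (common-f at J2 fixed by 1)

β0 |GY1
β1 |GY1
β2 |J1
β3 |J2
β4 |J1
β5 |J2
β6 |J2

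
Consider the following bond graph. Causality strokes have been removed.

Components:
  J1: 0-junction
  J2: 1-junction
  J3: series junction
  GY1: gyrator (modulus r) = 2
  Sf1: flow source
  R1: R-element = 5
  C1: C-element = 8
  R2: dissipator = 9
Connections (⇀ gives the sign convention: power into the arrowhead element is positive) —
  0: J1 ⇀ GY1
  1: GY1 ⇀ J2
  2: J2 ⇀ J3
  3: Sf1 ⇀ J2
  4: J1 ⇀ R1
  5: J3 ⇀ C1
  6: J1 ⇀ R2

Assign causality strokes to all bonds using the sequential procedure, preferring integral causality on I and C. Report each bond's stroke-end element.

b0 |J1
b1 |J2
b2 |J2
b3 |Sf1
b4 |R1
b5 |J3
b6 |R2

β3 →Sf1  (Sf1: flow source, stroke at near end)
β1 →J2  (J2 flow already set via bond 3)
β2 →J2  (common-f at J2 fixed by 3)
β5 →J3  (J3 flow already set via bond 2)
β0 →J1  (through GY1, causality inverts; strokes same side of GY1)
β4 →R1  (J1: bond 0 brought effort, rest push out)
β6 →R2  (common-e at J1 fixed by 0)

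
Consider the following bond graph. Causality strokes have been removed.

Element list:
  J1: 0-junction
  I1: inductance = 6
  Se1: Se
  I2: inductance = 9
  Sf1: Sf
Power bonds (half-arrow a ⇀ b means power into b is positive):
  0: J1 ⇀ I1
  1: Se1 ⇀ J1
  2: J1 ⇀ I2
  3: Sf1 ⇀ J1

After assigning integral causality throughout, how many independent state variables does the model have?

#1 →J1  (Se1: effort source, stroke at far end)
#3 →Sf1  (Sf1 fixes flow; stroke at Sf1)
#0 →I1  (common-e at J1 fixed by 1)
#2 →I2  (common-e at J1 fixed by 1)

2  (I1, I2 all integral)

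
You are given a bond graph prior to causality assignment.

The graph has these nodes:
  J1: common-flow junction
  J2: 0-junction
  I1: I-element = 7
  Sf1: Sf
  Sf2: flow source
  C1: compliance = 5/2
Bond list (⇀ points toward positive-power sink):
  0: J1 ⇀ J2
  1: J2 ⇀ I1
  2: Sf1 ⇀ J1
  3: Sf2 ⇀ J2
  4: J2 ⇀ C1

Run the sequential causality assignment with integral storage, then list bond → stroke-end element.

bond 0 stroke at J1
bond 1 stroke at I1
bond 2 stroke at Sf1
bond 3 stroke at Sf2
bond 4 stroke at J2

b2 stroke at Sf1  (Sf1: flow source, stroke at near end)
b3 stroke at Sf2  (Sf2 (Sf) sets flow on bond)
b0 stroke at J1  (common-f at J1 fixed by 2)
b1 stroke at I1  (prefer integral on I1)
b4 stroke at J2  (J2: last free bond brings effort in)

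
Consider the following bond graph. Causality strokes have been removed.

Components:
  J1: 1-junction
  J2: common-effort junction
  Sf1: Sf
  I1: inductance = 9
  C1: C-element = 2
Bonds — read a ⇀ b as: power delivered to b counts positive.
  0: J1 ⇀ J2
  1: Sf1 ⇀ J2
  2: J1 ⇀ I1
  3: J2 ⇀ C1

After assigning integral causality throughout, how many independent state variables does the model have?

#1 →Sf1  (Sf1 fixes flow; stroke at Sf1)
#2 →I1  (I1: I, integral causality)
#0 →J1  (J1 flow already set via bond 2)
#3 →J2  (J2 needs exactly one e-in)

2  (C1, I1 all integral)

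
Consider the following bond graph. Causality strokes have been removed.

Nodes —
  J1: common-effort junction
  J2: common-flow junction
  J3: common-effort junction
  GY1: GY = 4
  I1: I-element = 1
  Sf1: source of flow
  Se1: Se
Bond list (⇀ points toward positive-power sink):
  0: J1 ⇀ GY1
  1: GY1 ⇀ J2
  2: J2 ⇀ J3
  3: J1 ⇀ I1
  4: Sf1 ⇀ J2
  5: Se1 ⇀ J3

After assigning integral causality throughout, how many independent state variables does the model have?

1  (I1 all integral)

bond 4 |Sf1  (Sf1: flow source, stroke at near end)
bond 5 |J3  (Se1 (Se) sets effort on bond)
bond 1 |J2  (J2: bond 4 brought flow, rest push out)
bond 2 |J2  (common-f at J2 fixed by 4)
bond 0 |J1  (GY1 both-in/both-out from 1)
bond 3 |I1  (common-e at J1 fixed by 0)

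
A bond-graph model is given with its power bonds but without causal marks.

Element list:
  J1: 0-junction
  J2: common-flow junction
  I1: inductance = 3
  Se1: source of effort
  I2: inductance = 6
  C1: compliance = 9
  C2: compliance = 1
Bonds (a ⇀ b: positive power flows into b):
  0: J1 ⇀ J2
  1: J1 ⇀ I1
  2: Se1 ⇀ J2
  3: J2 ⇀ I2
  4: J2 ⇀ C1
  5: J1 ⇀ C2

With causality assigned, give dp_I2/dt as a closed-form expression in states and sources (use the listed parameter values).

#2 |J2  (source Se1 imposes e)
#1 |I1  (prefer integral on I1)
#3 |I2  (I2: I, integral causality)
#0 |J2  (J2: bond 3 brought flow, rest push out)
#4 |J2  (1-jn J2 has f-setter on 3)
#5 |J1  (closing 0-jn rule on J1)

dp_I2/dt = E_Se1 - q_C1/9 + q_C2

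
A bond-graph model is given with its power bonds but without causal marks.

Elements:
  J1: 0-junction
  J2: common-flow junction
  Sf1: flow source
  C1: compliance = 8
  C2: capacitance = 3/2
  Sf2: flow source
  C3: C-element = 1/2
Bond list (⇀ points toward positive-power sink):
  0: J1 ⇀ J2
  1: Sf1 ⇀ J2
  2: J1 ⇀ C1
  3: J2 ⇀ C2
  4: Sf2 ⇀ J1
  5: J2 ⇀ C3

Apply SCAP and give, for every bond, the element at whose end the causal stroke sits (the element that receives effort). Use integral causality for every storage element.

#1 stroke at Sf1  (Sf1 fixes flow; stroke at Sf1)
#4 stroke at Sf2  (Sf2 fixes flow; stroke at Sf2)
#0 stroke at J2  (J2 flow already set via bond 1)
#3 stroke at J2  (J2: bond 1 brought flow, rest push out)
#5 stroke at J2  (common-f at J2 fixed by 1)
#2 stroke at J1  (closing 0-jn rule on J1)

#0 |J2
#1 |Sf1
#2 |J1
#3 |J2
#4 |Sf2
#5 |J2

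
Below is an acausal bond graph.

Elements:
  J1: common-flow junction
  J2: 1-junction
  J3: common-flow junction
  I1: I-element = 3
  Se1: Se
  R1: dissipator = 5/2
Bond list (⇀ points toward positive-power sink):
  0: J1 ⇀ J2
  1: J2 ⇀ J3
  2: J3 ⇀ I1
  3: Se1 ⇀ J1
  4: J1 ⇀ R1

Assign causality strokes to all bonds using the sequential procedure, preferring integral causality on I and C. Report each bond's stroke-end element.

b3 |J1  (Se1 (Se) sets effort on bond)
b2 |I1  (prefer integral on I1)
b1 |J3  (1-jn J3 has f-setter on 2)
b0 |J2  (1-jn J2 has f-setter on 1)
b4 |J1  (common-f at J1 fixed by 0)

β0 stroke at J2
β1 stroke at J3
β2 stroke at I1
β3 stroke at J1
β4 stroke at J1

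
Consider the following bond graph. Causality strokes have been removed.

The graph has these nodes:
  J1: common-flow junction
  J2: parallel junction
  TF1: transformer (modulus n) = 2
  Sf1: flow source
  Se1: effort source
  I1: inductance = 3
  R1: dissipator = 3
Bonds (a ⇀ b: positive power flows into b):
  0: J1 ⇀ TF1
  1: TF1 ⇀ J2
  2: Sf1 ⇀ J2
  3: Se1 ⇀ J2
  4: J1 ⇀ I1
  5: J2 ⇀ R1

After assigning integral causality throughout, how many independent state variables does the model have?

b2 stroke at Sf1  (Sf1 fixes flow; stroke at Sf1)
b3 stroke at J2  (Se1: effort source, stroke at far end)
b1 stroke at TF1  (common-e at J2 fixed by 3)
b5 stroke at R1  (common-e at J2 fixed by 3)
b0 stroke at J1  (TF1 one-in-one-out from 1)
b4 stroke at I1  (closing 1-jn rule on J1)

1  (I1 all integral)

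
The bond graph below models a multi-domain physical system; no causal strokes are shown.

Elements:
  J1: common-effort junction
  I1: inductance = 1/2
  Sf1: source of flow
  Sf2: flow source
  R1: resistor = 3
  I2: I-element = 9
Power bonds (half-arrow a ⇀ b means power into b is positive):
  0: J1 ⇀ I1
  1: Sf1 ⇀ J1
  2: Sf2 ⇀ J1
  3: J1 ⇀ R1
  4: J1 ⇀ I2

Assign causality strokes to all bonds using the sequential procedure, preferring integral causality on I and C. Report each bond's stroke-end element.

#1 |Sf1  (Sf1 fixes flow; stroke at Sf1)
#2 |Sf2  (Sf2: flow source, stroke at near end)
#0 |I1  (I1 integral (f out))
#4 |I2  (I2: I, integral causality)
#3 |J1  (closing 0-jn rule on J1)

#0 →I1
#1 →Sf1
#2 →Sf2
#3 →J1
#4 →I2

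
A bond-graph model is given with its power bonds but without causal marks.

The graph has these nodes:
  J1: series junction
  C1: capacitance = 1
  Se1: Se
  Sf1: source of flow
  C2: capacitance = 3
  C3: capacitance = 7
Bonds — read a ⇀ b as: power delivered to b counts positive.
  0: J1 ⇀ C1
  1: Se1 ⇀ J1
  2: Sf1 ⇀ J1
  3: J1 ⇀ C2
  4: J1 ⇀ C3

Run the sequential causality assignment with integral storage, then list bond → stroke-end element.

β1 stroke at J1  (Se1 (Se) sets effort on bond)
β2 stroke at Sf1  (Sf1 fixes flow; stroke at Sf1)
β0 stroke at J1  (1-jn J1 has f-setter on 2)
β3 stroke at J1  (1-jn J1 has f-setter on 2)
β4 stroke at J1  (common-f at J1 fixed by 2)

#0 |J1
#1 |J1
#2 |Sf1
#3 |J1
#4 |J1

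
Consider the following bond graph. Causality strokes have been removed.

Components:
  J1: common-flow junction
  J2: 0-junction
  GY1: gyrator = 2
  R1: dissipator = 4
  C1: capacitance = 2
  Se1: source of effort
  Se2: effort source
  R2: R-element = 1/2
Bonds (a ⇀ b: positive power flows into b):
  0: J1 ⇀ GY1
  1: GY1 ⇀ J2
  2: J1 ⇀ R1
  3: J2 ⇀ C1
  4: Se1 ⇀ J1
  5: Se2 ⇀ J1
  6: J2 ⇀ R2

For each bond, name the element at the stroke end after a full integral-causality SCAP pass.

#0 →GY1
#1 →GY1
#2 →J1
#3 →J2
#4 →J1
#5 →J1
#6 →R2

bond 4 |J1  (Se1 fixes effort; stroke away)
bond 5 |J1  (Se2 fixes effort; stroke away)
bond 3 |J2  (prefer integral on C1)
bond 1 |GY1  (0-jn J2 has e-setter on 3)
bond 6 |R2  (common-e at J2 fixed by 3)
bond 0 |GY1  (GY GY1: same side as bond 1)
bond 2 |J1  (J1: bond 0 brought flow, rest push out)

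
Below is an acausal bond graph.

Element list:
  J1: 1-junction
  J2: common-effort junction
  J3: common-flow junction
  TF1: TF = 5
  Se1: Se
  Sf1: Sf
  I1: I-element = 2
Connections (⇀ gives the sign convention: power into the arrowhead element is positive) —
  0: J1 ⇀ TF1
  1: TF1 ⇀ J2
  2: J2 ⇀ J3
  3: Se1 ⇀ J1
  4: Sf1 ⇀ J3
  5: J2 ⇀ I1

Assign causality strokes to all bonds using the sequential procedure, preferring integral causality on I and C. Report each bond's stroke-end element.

#3 →J1  (Se1 fixes effort; stroke away)
#4 →Sf1  (Sf1 fixes flow; stroke at Sf1)
#0 →TF1  (J1 needs exactly one f-in)
#2 →J3  (1-jn J3 has f-setter on 4)
#1 →J2  (TF1 one-in-one-out from 0)
#5 →I1  (common-e at J2 fixed by 1)

bond 0 →TF1
bond 1 →J2
bond 2 →J3
bond 3 →J1
bond 4 →Sf1
bond 5 →I1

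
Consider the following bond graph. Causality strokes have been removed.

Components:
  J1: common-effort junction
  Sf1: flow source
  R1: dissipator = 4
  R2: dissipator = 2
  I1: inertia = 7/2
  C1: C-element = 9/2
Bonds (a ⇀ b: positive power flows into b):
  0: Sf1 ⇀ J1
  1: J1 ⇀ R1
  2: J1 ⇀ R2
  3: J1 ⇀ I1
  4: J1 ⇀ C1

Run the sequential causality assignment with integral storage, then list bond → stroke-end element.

b0 stroke at Sf1  (source Sf1 imposes f)
b3 stroke at I1  (prefer integral on I1)
b4 stroke at J1  (C1 integral (e out))
b1 stroke at R1  (J1: bond 4 brought effort, rest push out)
b2 stroke at R2  (common-e at J1 fixed by 4)

b0 stroke at Sf1
b1 stroke at R1
b2 stroke at R2
b3 stroke at I1
b4 stroke at J1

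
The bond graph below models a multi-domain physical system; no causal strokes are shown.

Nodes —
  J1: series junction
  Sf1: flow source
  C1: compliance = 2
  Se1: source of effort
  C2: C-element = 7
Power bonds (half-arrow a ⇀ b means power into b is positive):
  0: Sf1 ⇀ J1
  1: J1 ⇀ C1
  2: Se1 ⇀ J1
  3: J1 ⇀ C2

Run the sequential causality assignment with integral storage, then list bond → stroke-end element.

β0 →Sf1
β1 →J1
β2 →J1
β3 →J1

b0 stroke at Sf1  (Sf1: flow source, stroke at near end)
b2 stroke at J1  (Se1 (Se) sets effort on bond)
b1 stroke at J1  (1-jn J1 has f-setter on 0)
b3 stroke at J1  (J1 flow already set via bond 0)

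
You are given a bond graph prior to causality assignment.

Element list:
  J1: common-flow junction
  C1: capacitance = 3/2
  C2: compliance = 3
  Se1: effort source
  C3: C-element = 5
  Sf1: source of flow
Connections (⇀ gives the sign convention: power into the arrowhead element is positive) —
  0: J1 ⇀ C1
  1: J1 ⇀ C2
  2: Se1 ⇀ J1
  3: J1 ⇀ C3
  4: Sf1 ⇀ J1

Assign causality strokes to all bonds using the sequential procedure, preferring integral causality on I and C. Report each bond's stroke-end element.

#0 |J1
#1 |J1
#2 |J1
#3 |J1
#4 |Sf1

β2 |J1  (Se1 fixes effort; stroke away)
β4 |Sf1  (Sf1 fixes flow; stroke at Sf1)
β0 |J1  (J1: bond 4 brought flow, rest push out)
β1 |J1  (common-f at J1 fixed by 4)
β3 |J1  (J1: bond 4 brought flow, rest push out)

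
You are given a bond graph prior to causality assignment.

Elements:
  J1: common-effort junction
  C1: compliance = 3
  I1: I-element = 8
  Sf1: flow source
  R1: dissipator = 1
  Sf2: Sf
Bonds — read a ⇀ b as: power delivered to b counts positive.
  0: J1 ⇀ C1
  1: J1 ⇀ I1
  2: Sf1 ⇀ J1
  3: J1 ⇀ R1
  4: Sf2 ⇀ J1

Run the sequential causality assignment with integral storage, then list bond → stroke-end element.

β2 stroke at Sf1  (source Sf1 imposes f)
β4 stroke at Sf2  (source Sf2 imposes f)
β0 stroke at J1  (C1 outputs effort q/C1)
β1 stroke at I1  (common-e at J1 fixed by 0)
β3 stroke at R1  (J1 effort already set via bond 0)

bond 0 stroke at J1
bond 1 stroke at I1
bond 2 stroke at Sf1
bond 3 stroke at R1
bond 4 stroke at Sf2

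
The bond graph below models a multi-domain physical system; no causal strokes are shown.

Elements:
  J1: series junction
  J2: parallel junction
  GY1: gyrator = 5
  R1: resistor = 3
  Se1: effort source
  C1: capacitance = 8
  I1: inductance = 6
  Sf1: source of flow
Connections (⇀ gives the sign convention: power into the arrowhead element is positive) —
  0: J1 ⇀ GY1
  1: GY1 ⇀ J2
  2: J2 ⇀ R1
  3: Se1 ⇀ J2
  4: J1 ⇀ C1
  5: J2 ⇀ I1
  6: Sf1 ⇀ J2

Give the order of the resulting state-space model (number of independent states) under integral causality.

b3 →J2  (Se1 fixes effort; stroke away)
b6 →Sf1  (source Sf1 imposes f)
b1 →GY1  (J2: bond 3 brought effort, rest push out)
b2 →R1  (common-e at J2 fixed by 3)
b5 →I1  (J2: bond 3 brought effort, rest push out)
b0 →GY1  (GY1: gyrator matches bond 1)
b4 →J1  (1-jn J1 has f-setter on 0)

2  (C1, I1 all integral)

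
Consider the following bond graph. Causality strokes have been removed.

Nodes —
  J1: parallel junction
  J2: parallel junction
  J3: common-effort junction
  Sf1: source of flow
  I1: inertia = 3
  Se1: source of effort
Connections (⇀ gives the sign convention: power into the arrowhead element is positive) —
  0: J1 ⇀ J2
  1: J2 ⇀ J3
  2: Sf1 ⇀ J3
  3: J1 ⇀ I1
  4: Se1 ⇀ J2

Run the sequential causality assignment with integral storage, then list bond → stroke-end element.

b0 |J1
b1 |J3
b2 |Sf1
b3 |I1
b4 |J2

β2 |Sf1  (source Sf1 imposes f)
β4 |J2  (Se1 (Se) sets effort on bond)
β0 |J1  (common-e at J2 fixed by 4)
β1 |J3  (common-e at J2 fixed by 4)
β3 |I1  (common-e at J1 fixed by 0)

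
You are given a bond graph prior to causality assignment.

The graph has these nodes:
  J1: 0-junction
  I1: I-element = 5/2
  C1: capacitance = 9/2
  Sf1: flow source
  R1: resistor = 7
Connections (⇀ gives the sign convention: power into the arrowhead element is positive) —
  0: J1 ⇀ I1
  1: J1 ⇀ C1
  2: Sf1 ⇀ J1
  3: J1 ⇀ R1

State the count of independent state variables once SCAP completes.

2  (C1, I1 all integral)

β2 →Sf1  (Sf1 fixes flow; stroke at Sf1)
β0 →I1  (I1 integral (f out))
β1 →J1  (C1 integral (e out))
β3 →R1  (J1: bond 1 brought effort, rest push out)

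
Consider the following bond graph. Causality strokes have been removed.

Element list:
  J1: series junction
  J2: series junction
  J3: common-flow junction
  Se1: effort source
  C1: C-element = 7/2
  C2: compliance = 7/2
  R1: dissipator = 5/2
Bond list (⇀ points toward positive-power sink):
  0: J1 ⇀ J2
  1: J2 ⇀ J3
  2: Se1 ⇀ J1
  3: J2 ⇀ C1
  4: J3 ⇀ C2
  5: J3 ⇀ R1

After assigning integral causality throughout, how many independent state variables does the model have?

2  (C1, C2 all integral)

bond 2 |J1  (Se1 fixes effort; stroke away)
bond 0 |J2  (J1: last free bond brings flow in)
bond 3 |J2  (C1 integral (e out))
bond 1 |J3  (closing 1-jn rule on J2)
bond 4 |J3  (C2 integral (e out))
bond 5 |R1  (closing 1-jn rule on J3)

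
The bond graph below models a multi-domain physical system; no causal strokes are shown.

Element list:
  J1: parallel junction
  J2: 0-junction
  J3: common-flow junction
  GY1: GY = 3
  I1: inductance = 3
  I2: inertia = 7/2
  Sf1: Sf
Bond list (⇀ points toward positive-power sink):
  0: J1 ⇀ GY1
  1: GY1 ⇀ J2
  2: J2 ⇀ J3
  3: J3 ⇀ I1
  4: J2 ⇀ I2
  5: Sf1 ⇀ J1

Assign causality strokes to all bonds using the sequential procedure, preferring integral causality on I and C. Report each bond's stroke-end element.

#5 →Sf1  (Sf1 fixes flow; stroke at Sf1)
#0 →J1  (only one effort-in slot at J1)
#1 →J2  (GY1 both-in/both-out from 0)
#2 →J3  (common-e at J2 fixed by 1)
#4 →I2  (0-jn J2 has e-setter on 1)
#3 →I1  (only one flow-in slot at J3)

β0 |J1
β1 |J2
β2 |J3
β3 |I1
β4 |I2
β5 |Sf1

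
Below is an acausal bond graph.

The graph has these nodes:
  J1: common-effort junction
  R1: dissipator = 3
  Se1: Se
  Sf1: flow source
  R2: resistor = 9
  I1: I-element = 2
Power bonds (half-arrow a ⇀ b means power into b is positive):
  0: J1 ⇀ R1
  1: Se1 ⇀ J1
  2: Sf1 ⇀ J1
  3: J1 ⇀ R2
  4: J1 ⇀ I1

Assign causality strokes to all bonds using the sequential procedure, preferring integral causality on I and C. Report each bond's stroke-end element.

b0 |R1
b1 |J1
b2 |Sf1
b3 |R2
b4 |I1

bond 1 stroke→J1  (source Se1 imposes e)
bond 2 stroke→Sf1  (Sf1: flow source, stroke at near end)
bond 0 stroke→R1  (common-e at J1 fixed by 1)
bond 3 stroke→R2  (0-jn J1 has e-setter on 1)
bond 4 stroke→I1  (0-jn J1 has e-setter on 1)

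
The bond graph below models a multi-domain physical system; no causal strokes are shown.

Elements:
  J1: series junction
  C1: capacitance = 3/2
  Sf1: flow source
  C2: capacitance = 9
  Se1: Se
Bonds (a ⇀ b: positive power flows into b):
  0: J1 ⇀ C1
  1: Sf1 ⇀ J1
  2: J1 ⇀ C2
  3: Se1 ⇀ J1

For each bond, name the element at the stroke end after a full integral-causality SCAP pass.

β1 |Sf1  (source Sf1 imposes f)
β3 |J1  (Se1: effort source, stroke at far end)
β0 |J1  (common-f at J1 fixed by 1)
β2 |J1  (J1: bond 1 brought flow, rest push out)

β0 →J1
β1 →Sf1
β2 →J1
β3 →J1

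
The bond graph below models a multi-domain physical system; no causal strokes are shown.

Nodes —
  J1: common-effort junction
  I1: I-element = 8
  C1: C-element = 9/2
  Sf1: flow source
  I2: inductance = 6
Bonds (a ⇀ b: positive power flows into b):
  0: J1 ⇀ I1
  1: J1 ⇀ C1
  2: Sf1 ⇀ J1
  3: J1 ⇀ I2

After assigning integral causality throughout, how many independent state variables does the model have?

3  (C1, I1, I2 all integral)

b2 stroke at Sf1  (Sf1: flow source, stroke at near end)
b0 stroke at I1  (prefer integral on I1)
b1 stroke at J1  (prefer integral on C1)
b3 stroke at I2  (0-jn J1 has e-setter on 1)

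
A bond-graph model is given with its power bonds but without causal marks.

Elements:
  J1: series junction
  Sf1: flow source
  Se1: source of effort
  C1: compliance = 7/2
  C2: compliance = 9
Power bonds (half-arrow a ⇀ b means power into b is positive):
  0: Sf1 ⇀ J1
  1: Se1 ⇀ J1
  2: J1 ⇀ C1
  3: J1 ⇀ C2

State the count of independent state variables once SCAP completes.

#0 stroke at Sf1  (source Sf1 imposes f)
#1 stroke at J1  (Se1 (Se) sets effort on bond)
#2 stroke at J1  (J1: bond 0 brought flow, rest push out)
#3 stroke at J1  (J1 flow already set via bond 0)

2  (C1, C2 all integral)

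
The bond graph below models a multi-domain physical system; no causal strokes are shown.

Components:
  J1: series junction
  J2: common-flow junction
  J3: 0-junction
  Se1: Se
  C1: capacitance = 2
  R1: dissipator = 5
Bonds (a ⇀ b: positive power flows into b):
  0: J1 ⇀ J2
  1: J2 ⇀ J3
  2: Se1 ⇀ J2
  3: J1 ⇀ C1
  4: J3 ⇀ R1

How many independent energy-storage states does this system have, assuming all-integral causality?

1  (C1 all integral)

bond 2 stroke→J2  (Se1 (Se) sets effort on bond)
bond 3 stroke→J1  (prefer integral on C1)
bond 0 stroke→J2  (J1 needs exactly one f-in)
bond 1 stroke→J3  (closing 1-jn rule on J2)
bond 4 stroke→R1  (J3: bond 1 brought effort, rest push out)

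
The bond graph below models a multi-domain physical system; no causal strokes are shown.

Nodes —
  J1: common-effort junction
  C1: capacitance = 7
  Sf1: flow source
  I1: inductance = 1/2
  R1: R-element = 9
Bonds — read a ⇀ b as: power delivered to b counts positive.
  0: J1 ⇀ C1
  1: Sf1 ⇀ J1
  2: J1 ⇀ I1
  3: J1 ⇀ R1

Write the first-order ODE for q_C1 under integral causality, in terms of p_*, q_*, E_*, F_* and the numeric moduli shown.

dq_C1/dt = F_Sf1 - 2*p_I1 - q_C1/63

bond 1 stroke at Sf1  (Sf1 (Sf) sets flow on bond)
bond 0 stroke at J1  (C1 outputs effort q/C1)
bond 2 stroke at I1  (J1 effort already set via bond 0)
bond 3 stroke at R1  (J1 effort already set via bond 0)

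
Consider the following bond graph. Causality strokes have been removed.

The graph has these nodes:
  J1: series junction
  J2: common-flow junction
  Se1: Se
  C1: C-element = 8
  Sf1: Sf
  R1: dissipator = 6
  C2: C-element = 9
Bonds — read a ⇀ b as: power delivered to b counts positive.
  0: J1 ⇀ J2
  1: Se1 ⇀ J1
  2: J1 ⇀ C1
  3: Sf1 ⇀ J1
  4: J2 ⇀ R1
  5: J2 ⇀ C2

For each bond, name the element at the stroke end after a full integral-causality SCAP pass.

β0 |J1
β1 |J1
β2 |J1
β3 |Sf1
β4 |J2
β5 |J2

bond 1 |J1  (source Se1 imposes e)
bond 3 |Sf1  (source Sf1 imposes f)
bond 0 |J1  (1-jn J1 has f-setter on 3)
bond 2 |J1  (J1 flow already set via bond 3)
bond 4 |J2  (common-f at J2 fixed by 0)
bond 5 |J2  (common-f at J2 fixed by 0)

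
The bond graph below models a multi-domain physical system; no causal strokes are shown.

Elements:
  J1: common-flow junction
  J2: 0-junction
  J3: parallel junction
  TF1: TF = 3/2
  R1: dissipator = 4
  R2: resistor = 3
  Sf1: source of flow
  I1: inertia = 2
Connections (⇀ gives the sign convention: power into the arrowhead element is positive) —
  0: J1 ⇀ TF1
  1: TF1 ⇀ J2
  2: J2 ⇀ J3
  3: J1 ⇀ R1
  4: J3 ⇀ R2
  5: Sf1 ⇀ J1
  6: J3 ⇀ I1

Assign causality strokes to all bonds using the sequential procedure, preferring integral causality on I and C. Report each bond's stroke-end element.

b5 |Sf1  (Sf1 fixes flow; stroke at Sf1)
b0 |J1  (J1 flow already set via bond 5)
b3 |J1  (common-f at J1 fixed by 5)
b1 |TF1  (TF TF1: opposite of bond 0)
b2 |J2  (only one effort-in slot at J2)
b6 |I1  (I1: I, integral causality)
b4 |J3  (closing 0-jn rule on J3)

bond 0 →J1
bond 1 →TF1
bond 2 →J2
bond 3 →J1
bond 4 →J3
bond 5 →Sf1
bond 6 →I1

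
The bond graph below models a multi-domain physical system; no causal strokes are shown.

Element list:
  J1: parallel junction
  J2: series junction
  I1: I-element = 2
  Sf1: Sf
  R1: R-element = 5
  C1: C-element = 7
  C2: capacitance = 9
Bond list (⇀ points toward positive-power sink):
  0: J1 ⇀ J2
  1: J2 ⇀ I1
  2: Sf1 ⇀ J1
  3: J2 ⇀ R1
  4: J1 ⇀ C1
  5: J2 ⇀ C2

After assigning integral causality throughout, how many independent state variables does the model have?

3  (C1, C2, I1 all integral)

b2 stroke at Sf1  (Sf1 fixes flow; stroke at Sf1)
b1 stroke at I1  (I1: I, integral causality)
b0 stroke at J2  (common-f at J2 fixed by 1)
b3 stroke at J2  (1-jn J2 has f-setter on 1)
b5 stroke at J2  (1-jn J2 has f-setter on 1)
b4 stroke at J1  (closing 0-jn rule on J1)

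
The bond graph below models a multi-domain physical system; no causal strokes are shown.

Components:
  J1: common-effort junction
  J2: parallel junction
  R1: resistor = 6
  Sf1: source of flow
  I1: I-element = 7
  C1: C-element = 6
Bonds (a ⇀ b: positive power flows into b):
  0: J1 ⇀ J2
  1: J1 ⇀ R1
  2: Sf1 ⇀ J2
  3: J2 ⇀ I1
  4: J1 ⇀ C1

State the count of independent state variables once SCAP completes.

2  (C1, I1 all integral)

#2 stroke at Sf1  (source Sf1 imposes f)
#3 stroke at I1  (I1 outputs flow p/I1)
#0 stroke at J2  (only one effort-in slot at J2)
#4 stroke at J1  (prefer integral on C1)
#1 stroke at R1  (0-jn J1 has e-setter on 4)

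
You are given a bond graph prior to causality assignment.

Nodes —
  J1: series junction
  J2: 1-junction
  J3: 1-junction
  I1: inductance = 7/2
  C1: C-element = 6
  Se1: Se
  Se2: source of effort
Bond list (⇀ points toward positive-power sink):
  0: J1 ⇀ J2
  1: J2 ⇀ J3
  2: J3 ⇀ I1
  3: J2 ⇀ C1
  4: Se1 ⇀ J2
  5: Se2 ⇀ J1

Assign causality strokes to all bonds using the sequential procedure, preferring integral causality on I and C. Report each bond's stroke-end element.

bond 4 →J2  (Se1 (Se) sets effort on bond)
bond 5 →J1  (Se2 (Se) sets effort on bond)
bond 0 →J2  (J1 needs exactly one f-in)
bond 2 →I1  (prefer integral on I1)
bond 1 →J3  (common-f at J3 fixed by 2)
bond 3 →J2  (J2: bond 1 brought flow, rest push out)

#0 stroke→J2
#1 stroke→J3
#2 stroke→I1
#3 stroke→J2
#4 stroke→J2
#5 stroke→J1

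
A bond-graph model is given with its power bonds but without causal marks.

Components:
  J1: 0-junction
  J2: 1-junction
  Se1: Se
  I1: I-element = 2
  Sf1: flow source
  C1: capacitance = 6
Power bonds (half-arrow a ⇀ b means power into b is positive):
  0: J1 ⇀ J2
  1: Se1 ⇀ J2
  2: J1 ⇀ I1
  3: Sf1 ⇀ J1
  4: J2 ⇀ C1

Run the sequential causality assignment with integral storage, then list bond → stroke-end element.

β1 stroke at J2  (Se1: effort source, stroke at far end)
β3 stroke at Sf1  (Sf1: flow source, stroke at near end)
β2 stroke at I1  (I1: I, integral causality)
β0 stroke at J1  (closing 0-jn rule on J1)
β4 stroke at J2  (J2: bond 0 brought flow, rest push out)

#0 stroke→J1
#1 stroke→J2
#2 stroke→I1
#3 stroke→Sf1
#4 stroke→J2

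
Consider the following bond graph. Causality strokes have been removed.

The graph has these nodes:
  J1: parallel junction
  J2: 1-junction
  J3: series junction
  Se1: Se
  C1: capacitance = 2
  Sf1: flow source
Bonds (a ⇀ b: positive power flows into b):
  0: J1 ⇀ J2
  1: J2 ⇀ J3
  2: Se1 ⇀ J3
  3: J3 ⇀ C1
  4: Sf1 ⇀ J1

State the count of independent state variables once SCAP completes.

bond 2 →J3  (source Se1 imposes e)
bond 4 →Sf1  (Sf1: flow source, stroke at near end)
bond 0 →J1  (closing 0-jn rule on J1)
bond 1 →J2  (J2 flow already set via bond 0)
bond 3 →J3  (1-jn J3 has f-setter on 1)

1  (C1 all integral)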